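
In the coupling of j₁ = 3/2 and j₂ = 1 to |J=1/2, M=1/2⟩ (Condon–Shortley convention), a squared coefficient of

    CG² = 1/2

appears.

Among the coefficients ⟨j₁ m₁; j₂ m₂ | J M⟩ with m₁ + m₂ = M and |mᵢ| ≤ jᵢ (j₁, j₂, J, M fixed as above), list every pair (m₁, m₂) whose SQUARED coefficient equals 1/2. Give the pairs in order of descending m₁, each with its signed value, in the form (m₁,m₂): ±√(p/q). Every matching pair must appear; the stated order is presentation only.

Admissible pairs with m₁+m₂ = M = 1/2: (-1/2,1), (1/2,0), (3/2,-1)
  (m₁,m₂)=(3/2,-1): CG² = 1/2, CG = +√(1/2)   ← matches the target
  (m₁,m₂)=(1/2,0): CG² = 1/3, CG = −√(1/3)
  (m₁,m₂)=(-1/2,1): CG² = 1/6, CG = +√(1/6)
Pairs with CG² = 1/2: (3/2,-1): +√(1/2)

(3/2,-1): +√(1/2)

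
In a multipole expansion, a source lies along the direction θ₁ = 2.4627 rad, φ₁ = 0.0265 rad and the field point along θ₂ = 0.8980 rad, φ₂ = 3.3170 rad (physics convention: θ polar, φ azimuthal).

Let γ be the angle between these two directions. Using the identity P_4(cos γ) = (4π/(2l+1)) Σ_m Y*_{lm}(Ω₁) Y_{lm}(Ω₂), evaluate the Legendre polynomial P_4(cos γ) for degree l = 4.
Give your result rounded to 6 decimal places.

Expand P_4 via completeness: Σ_{m} conj(Y_{4,m}) at Ω₁ times Y_{4,m} at Ω₂ —
  [-4]  conj(Y_{4,-4})(Ω₁) = 0.06841 + 0.00728j ; Y_{4,-4}(Ω₂) = 0.12645 - 0.10686j ; Δ = 0.00943 - 0.00639j
  [-3]  conj(Y_{4,-3})(Ω₁) = -0.24043 - 0.01915j ; Y_{4,-3}(Ω₂) = -0.32265 + 0.18741j ; Δ = 0.08116 - 0.03888j
  [-2]  conj(Y_{4,-2})(Ω₁) = 0.42675 + 0.02264j ; Y_{4,-2}(Ω₂) = 0.33020 - 0.12084j ; Δ = 0.14365 - 0.04409j
  [-1]  conj(Y_{4,-1})(Ω₁) = -0.28656 - 0.00760j ; Y_{4,-1}(Ω₂) = 0.06392 - 0.01133j ; Δ = -0.01840 + 0.00276j
  [+0]  conj(Y_{4,0})(Ω₁) = -0.24653 + 0.00000j ; Y_{4,0}(Ω₂) = -0.35670 + 0.00000j ; Δ = 0.08794 + 0.00000j
  [+1]  conj(Y_{4,1})(Ω₁) = 0.28656 - 0.00760j ; Y_{4,1}(Ω₂) = -0.06392 - 0.01133j ; Δ = -0.01840 - 0.00276j
  [+2]  conj(Y_{4,2})(Ω₁) = 0.42675 - 0.02264j ; Y_{4,2}(Ω₂) = 0.33020 + 0.12084j ; Δ = 0.14365 + 0.04409j
  [+3]  conj(Y_{4,3})(Ω₁) = 0.24043 - 0.01915j ; Y_{4,3}(Ω₂) = 0.32265 + 0.18741j ; Δ = 0.08116 + 0.03888j
  [+4]  conj(Y_{4,4})(Ω₁) = 0.06841 - 0.00728j ; Y_{4,4}(Ω₂) = 0.12645 + 0.10686j ; Δ = 0.00943 + 0.00639j
Σ over m = 0.51961 + 0.00000j; ×(4π/9) → 0.72551 + 0.00000j. Real part: 0.725507

0.725507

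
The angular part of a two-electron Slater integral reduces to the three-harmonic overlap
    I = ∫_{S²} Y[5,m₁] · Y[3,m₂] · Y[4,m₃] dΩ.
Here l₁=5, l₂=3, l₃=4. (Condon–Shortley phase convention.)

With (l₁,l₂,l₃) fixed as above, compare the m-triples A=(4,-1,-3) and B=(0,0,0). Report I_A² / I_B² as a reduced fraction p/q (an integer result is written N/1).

Same 5,3,4: normalisation and zero-m 3j drop out of the ratio.
A: Δ: 4! 6! 2! / 13! → 1/180180; sum: t=0:+1/5760 t=1:−1/4320 = -1/17280; 3j²(5 3 4; 4 -1 -3) = Δ·Π!·Σ² = 7/4290  (sign +1)
B: Δ: 4! 6! 2! / 13! → 1/180180; sum: t=1:−1/576 t=2:+1/144 t=3:−1/576 = 1/288; 3j²(5 3 4; 0 0 0) = Δ·Π!·Σ² = 20/1001  (sign +1)
I_A²/I_B² = (7/4290)/(20/1001) = 49/600

49/600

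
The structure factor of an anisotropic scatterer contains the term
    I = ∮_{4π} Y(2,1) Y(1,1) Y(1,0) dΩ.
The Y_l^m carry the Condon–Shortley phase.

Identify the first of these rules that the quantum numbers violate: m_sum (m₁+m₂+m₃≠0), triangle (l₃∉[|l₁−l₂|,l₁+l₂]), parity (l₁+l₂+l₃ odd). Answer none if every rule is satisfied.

m_sum

m₁+m₂+m₃ = 1 + 1 + 0 = 2  ✗
triangle: |2−1|=1 ≤ l₃=1 ≤ 2+1=3
parity: l₁+l₂+l₃ = 4 is even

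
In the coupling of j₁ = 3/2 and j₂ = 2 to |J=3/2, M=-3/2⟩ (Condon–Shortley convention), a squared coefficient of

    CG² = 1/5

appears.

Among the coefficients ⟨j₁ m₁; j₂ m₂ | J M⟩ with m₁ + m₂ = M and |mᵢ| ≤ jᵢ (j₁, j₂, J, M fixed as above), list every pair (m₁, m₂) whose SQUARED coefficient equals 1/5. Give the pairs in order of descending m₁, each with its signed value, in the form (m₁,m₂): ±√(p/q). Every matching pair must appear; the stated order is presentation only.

Admissible pairs with m₁+m₂ = M = -3/2: (-3/2,0), (-1/2,-1), (1/2,-2)
  (m₁,m₂)=(1/2,-2): CG² = 2/5, CG = +√(2/5)
  (m₁,m₂)=(-1/2,-1): CG² = 2/5, CG = −√(2/5)
  (m₁,m₂)=(-3/2,0): CG² = 1/5, CG = +√(1/5)   ← matches the target
Pairs with CG² = 1/5: (-3/2,0): +√(1/5)

(-3/2,0): +√(1/5)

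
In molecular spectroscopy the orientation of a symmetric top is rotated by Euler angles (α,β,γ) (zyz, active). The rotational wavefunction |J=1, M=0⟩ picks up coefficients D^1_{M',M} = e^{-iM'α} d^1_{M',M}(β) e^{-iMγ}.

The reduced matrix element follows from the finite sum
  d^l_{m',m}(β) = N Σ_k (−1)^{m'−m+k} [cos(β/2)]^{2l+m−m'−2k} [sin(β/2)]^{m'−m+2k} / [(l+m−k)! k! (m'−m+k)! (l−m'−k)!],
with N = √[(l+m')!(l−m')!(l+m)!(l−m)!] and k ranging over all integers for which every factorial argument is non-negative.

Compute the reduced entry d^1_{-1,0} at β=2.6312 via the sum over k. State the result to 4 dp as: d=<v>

d^1_{-1,0}(β=2.6312) via the finite sum:
Half-angle: c=0.252435, s=0.967614. N=√(1·2·1·1)=1.414214
Admissible k: 1..1 (factorial args all ≥0)
  k=1: (−1)^0·1.4142/(1)·0.2524^1·0.9676^1 = +0.345436
d^1_{-1,0}(2.6312) = +0.345436

d=0.3454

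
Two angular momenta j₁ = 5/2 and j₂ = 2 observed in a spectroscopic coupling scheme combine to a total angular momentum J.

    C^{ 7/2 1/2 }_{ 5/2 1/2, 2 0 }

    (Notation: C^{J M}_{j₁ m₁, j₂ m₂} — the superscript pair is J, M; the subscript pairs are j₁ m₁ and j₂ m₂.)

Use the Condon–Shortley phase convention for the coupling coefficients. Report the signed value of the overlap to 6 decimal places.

+√(4/105) = +0.195180

triangle: 1!·4!·3!/9! = 144/362880
(j±m)!: 3!·2!·2!·2!·4!·3! = 6912
prefactor² = (2J+1)·Δ·N² = 768/35
  k=0: +1/(0!·1!·2!·2!·2!·1!) = 1/8
  k=1: −1/(1!·0!·1!·1!·3!·2!) = -1/12
Σ = 1/24  ⇒  CG² = 768/35·(1/24)² = 4/105
CG = +√(4/105) = +0.195180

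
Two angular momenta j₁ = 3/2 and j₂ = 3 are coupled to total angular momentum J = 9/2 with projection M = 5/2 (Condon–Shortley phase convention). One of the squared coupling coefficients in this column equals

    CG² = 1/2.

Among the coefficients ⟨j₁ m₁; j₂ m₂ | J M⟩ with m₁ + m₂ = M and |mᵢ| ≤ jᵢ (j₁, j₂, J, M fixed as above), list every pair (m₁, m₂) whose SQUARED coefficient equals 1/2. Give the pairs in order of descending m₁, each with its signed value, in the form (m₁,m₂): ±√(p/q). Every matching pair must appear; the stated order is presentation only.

Admissible pairs with m₁+m₂ = M = 5/2: (-1/2,3), (1/2,2), (3/2,1)
  (m₁,m₂)=(3/2,1): CG² = 5/12, CG = +√(5/12)
  (m₁,m₂)=(1/2,2): CG² = 1/2, CG = +√(1/2)   ← matches the target
  (m₁,m₂)=(-1/2,3): CG² = 1/12, CG = +√(1/12)
Pairs with CG² = 1/2: (1/2,2): +√(1/2)

(1/2,2): +√(1/2)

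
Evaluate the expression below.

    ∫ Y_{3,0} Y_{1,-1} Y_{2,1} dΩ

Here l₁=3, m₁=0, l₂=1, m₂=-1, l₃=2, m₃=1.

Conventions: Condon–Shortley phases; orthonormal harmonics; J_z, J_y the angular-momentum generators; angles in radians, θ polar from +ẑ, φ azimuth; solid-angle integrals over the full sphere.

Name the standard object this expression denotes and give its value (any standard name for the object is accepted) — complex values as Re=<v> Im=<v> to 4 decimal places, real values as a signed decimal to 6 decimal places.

Gaunt coefficient, +0.143048

This is a Gaunt coefficient — the integral of a triple product of spherical harmonics over the sphere.
Rules hold: Σm=0, L=6 even, 2≤2≤4.
N = 7·3·5 = 105
Δ = 2!·4!·0!/7! = 1/105
Racah Σ t=1..1: t=1:−1/4 = -1/4
⇒ 3j(3 1 2; 0 0 0)² = 3/35, sgn -1
Racah Σ t=0..0: t=0:+1/12 = 1/12
⇒ 3j(3 1 2; 0 -1 1)² = 1/35, sgn -1
4πI² = N·(3j₀)²·(3jₘ)² = 9/35
I = +1·√(0.257143/4π) = 0.14304817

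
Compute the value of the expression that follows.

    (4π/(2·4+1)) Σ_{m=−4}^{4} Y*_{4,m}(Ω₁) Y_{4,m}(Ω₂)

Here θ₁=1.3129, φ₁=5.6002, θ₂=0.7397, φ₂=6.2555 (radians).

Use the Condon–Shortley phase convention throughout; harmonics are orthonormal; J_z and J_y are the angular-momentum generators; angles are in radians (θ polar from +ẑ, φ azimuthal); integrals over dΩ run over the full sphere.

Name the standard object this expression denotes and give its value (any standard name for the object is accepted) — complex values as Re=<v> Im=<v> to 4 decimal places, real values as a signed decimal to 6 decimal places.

This sum is the spherical-harmonic addition theorem: it equals the Legendre polynomial P_l(cos γ) of the angle γ between the two directions.
Expand P_4 via completeness: Σ_{m} conj(Y_{4,m}) at Ω₁ times Y_{4,m} at Ω₂ —
  [-4]  conj(Y_{4,-4})(Ω₁) = (-0.354826, -0.154071) ; Y_{4,-4}(Ω₂) = (0.090800, 0.010097) ; Δ = (-0.030663, -0.017572)
  [-3]  conj(Y_{4,-3})(Ω₁) = (-0.132797, -0.256230) ; Y_{4,-3}(Ω₂) = (0.282195, 0.023492) ; Δ = (-0.031455, -0.075427)
  [-2]  conj(Y_{4,-2})(Ω₁) = (-0.034648, 0.166788) ; Y_{4,-2}(Ω₂) = (0.427887, 0.023717) ; Δ = (-0.018781, 0.070544)
  [-1]  conj(Y_{4,-1})(Ω₁) = (-0.230290, 0.187366) ; Y_{4,-1}(Ω₂) = (0.192951, 0.005343) ; Δ = (-0.045436, 0.034922)
  [+0]  conj(Y_{4,0})(Ω₁) = (0.126586, -0.000000) ; Y_{4,0}(Ω₂) = (-0.311955, 0.000000) ; Δ = (-0.039489, 0.000000)
  [+1]  conj(Y_{4,1})(Ω₁) = (0.230290, 0.187366) ; Y_{4,1}(Ω₂) = (-0.192951, 0.005343) ; Δ = (-0.045436, -0.034922)
  [+2]  conj(Y_{4,2})(Ω₁) = (-0.034648, -0.166788) ; Y_{4,2}(Ω₂) = (0.427887, -0.023717) ; Δ = (-0.018781, -0.070544)
  [+3]  conj(Y_{4,3})(Ω₁) = (0.132797, -0.256230) ; Y_{4,3}(Ω₂) = (-0.282195, 0.023492) ; Δ = (-0.031455, 0.075427)
  [+4]  conj(Y_{4,4})(Ω₁) = (-0.354826, 0.154071) ; Y_{4,4}(Ω₂) = (0.090800, -0.010097) ; Δ = (-0.030663, 0.017572)
Total Σ_m = (-0.292159, -0.000000). Multiply by 1.396263: (-0.407931, -0.000000). P_4(cos γ) = -0.407931

Legendre polynomial (addition theorem), -0.407931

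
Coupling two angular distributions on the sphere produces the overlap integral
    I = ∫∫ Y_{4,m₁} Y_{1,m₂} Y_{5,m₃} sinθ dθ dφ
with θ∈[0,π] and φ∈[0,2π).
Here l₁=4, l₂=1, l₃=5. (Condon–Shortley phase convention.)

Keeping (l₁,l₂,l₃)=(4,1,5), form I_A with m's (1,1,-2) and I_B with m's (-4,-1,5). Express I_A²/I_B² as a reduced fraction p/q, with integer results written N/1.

7/15

l's match ⇒ only the (l;m) 3-j factors differ between A and B.
A: triangle coeff Δ(4,1,5) = 1/495; Σ_t [0,0]: t=0:+1/1440 = 1/1440; (3j)²=7/165 [(4 1 5; 1 1 -2)], sign=-1
B: triangle coeff Δ(4,1,5) = 1/495; Σ_t [0,0]: t=0:+1/80640 = 1/80640; (3j)²=1/11 [(4 1 5; -4 -1 5)], sign=+1
I_A²/I_B² = (7/165)/(1/11) = 7/15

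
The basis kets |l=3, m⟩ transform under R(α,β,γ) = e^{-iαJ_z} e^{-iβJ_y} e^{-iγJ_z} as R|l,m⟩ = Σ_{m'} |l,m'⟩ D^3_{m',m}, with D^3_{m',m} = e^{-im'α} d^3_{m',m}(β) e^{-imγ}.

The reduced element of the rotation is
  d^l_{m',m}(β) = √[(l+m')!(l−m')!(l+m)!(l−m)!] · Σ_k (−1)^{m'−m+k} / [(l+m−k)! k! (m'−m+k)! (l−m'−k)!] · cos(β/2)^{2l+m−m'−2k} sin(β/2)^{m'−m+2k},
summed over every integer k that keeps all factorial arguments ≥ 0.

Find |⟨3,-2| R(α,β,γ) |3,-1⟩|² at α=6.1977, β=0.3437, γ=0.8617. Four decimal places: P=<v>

Split into d^3_{-2,-1}(β=0.3437) × two z-phases.
Half-angle: c=0.985270, s=0.171005. N=√(1·120·2·24)=75.894664
The bounds max(0,m−m')=1 and min(l+m,l−m')=2 give 2 terms
  k=1: (−1)^0·75.8947/(24)·0.9853^5·0.1710^1 = +0.502095
  k=2: (−1)^1·75.8947/(12)·0.9853^3·0.1710^3 = -0.030250
d^3_{-2,-1}(0.3437) = +0.502095 -0.030250 = +0.471845
|D^3_{-2,-1}|² = |d^3_{-2,-1}(β)|² = (+0.471845)² = 0.222638 (the z-rotation phases have unit modulus)

P=0.2226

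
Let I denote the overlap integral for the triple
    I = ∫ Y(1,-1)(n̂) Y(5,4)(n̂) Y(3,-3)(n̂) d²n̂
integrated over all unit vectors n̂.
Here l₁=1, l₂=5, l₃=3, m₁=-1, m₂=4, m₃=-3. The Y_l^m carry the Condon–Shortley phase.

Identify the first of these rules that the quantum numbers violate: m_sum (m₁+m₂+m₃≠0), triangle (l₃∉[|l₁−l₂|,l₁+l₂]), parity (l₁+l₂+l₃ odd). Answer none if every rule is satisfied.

m₁+m₂+m₃ = -1 + 4 − 3 = 0  ✓
triangle: need |l₁−l₂| ≤ l₃ ≤ l₁+l₂ = [4,6]; l₃=3 is outside  ✗
parity: l₁+l₂+l₃ = 9 is odd

triangle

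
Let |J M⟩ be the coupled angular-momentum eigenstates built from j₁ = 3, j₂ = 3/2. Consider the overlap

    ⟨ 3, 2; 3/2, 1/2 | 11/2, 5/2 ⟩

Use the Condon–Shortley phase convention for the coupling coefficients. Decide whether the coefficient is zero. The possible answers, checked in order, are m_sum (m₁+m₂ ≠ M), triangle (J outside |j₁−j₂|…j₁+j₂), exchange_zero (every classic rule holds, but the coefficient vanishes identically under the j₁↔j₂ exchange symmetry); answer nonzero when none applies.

m-sum: m₁+m₂ = 2+1/2 = 5/2, M = 5/2  ✓
triangle: need |j₁−j₂| ≤ J ≤ j₁+j₂, i.e. J ∈ [3/2, 9/2]; J = 11/2 is outside ✗ ⇒ coefficient is 0

triangle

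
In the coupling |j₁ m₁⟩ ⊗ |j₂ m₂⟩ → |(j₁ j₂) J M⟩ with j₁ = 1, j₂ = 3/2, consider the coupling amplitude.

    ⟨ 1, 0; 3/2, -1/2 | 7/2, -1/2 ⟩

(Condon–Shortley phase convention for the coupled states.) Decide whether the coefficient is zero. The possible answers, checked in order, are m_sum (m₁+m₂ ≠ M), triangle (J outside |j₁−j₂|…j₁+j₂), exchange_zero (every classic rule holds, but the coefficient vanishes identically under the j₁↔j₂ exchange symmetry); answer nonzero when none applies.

m-sum: m₁+m₂ = 0+(-1/2) = -1/2, M = -1/2  ✓
triangle: need |j₁−j₂| ≤ J ≤ j₁+j₂, i.e. J ∈ [1/2, 5/2]; J = 7/2 is outside ✗ ⇒ coefficient is 0

triangle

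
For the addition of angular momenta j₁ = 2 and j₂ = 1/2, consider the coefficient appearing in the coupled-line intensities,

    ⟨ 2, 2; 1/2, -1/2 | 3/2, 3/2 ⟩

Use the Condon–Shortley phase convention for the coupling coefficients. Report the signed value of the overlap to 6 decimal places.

j₁+j₂−J=1  J+j₁−j₂=3  J−j₁+j₂=0  j₁+j₂+J+1=5
(j₁±m₁, j₂±m₂, J±M) = (4,0,0,1,3,0)
P² = 144/5
sum k=0..0:
  [0] +1/6 = 1/6
S = 1/6
C² = P²·S² = 4/5 ; C = +0.894427

+0.894427  (= +√(4/5))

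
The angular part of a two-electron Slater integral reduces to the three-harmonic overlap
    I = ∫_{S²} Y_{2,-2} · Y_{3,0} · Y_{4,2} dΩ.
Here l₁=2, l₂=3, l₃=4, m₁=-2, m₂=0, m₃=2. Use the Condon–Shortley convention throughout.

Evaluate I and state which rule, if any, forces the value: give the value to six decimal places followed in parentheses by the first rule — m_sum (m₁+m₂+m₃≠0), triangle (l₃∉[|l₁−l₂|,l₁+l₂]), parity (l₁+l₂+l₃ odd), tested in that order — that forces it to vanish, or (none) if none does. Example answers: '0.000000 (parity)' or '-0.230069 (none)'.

L=9 odd ⇒ parity kills the (l;000) factor ⇒ I = 0

0.000000 (parity)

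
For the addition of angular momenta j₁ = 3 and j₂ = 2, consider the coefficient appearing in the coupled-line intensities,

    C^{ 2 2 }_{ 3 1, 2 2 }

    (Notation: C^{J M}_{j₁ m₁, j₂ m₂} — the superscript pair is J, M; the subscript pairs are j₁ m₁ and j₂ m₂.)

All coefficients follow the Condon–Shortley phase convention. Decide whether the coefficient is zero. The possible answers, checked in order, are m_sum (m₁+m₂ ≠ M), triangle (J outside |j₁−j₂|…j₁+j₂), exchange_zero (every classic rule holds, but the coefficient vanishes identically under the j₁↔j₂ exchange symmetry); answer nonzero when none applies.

m-sum: m₁+m₂ = 1+2 = 3, M = 2  ✗ ⇒ coefficient is 0

m_sum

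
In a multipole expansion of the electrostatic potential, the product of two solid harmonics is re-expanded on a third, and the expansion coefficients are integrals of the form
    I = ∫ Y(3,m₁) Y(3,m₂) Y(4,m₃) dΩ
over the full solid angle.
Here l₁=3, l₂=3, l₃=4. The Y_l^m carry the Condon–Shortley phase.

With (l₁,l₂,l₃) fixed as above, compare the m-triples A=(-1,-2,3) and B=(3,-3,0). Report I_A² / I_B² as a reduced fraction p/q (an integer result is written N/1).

Same 3,3,4: normalisation and zero-m 3j drop out of the ratio.
A: Δ: 2! 4! 4! / 11! → 1/34650; sum: t=0:+1/288 t=1:−1/144 = -1/288; 3j²(3 3 4; -1 -2 3) = Δ·Π!·Σ² = 1/99  (sign +1)
B: Δ: 2! 4! 4! / 11! → 1/34650; sum: t=0:+1/1152 = 1/1152; 3j²(3 3 4; 3 -3 0) = Δ·Π!·Σ² = 1/154  (sign +1)
I_A²/I_B² = (1/99)/(1/154) = 14/9

14/9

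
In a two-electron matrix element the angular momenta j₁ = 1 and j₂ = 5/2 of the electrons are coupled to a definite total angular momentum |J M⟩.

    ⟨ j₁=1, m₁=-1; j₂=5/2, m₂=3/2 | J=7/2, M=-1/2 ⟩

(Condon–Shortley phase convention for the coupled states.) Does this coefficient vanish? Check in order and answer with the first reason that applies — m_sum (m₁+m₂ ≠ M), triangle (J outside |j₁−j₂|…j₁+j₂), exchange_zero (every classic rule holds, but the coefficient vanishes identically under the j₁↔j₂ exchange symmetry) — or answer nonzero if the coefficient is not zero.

m_sum

m-sum: m₁+m₂ = -1+3/2 = 1/2, M = -1/2  ✗ ⇒ coefficient is 0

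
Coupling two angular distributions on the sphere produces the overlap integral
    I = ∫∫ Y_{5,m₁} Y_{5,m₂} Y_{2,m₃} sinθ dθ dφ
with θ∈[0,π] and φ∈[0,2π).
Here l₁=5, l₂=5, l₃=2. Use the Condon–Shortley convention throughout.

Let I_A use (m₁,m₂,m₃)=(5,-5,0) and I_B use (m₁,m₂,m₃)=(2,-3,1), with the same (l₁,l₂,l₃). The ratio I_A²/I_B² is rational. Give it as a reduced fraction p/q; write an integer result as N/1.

l's match ⇒ only the (l;m) 3-j factors differ between A and B.
A: triangle coeff Δ(5,5,2) = 1/38610; Σ_t [0,0]: t=0:+1/161280 = 1/161280; (3j)²=15/286 [(5 5 2; 5 -5 0)], sign=+1
B: triangle coeff Δ(5,5,2) = 1/38610; Σ_t [1,2]: t=1:−1/10080 t=2:+1/2880 = 1/4032; (3j)²=10/429 [(5 5 2; 2 -3 1)], sign=-1
I_A²/I_B² = (15/286)/(10/429) = 9/4

9/4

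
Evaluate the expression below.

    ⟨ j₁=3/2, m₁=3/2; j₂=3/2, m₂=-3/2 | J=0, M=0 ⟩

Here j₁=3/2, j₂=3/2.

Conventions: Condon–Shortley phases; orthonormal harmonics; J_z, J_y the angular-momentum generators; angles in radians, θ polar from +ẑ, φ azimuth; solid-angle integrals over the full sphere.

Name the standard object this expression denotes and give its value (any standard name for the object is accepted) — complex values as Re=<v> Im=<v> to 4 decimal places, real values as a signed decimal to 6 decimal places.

This is a Clebsch–Gordan (vector-coupling) coefficient.
j₁+j₂−J=3  J+j₁−j₂=0  J−j₁+j₂=0  j₁+j₂+J+1=4
(j₁±m₁, j₂±m₂, J±M) = (3,0,0,3,0,0)
P² = 9
sum k=0..0:
  [0] +1/6 = 1/6
S = 1/6
C² = P²·S² = 1/4 ; C = +0.500000

Clebsch–Gordan coefficient, +√(1/4) ≈ +0.500000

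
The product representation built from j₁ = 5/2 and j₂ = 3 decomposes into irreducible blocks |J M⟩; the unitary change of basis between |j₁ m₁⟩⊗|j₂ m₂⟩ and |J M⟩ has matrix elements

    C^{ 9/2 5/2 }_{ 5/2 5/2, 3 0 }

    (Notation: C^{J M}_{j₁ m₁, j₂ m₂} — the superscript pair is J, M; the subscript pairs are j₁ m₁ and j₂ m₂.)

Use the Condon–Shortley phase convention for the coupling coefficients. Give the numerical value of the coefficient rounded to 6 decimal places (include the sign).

√[10·1!4!5!/11! · 5!0!3!3!7!2!] = √(345600/11)
  +(−1)^0/∏(0,1,0,3,4,2)! = 1/288  (running 1/288)
⟨..|..⟩ = √(345600/11)·(1/288) = +0.615457

+0.615457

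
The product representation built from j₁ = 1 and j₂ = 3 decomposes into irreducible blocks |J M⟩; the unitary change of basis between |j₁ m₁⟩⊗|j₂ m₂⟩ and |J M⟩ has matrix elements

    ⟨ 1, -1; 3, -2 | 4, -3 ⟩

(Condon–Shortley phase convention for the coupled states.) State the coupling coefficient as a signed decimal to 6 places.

√[9·0!2!6!/9! · 0!2!1!5!1!7!] = √(43200)
  +(−1)^0/∏(0,0,2,1,0,5)! = 1/240  (running 1/240)
⟨..|..⟩ = √(43200)·(1/240) = +0.866025

+√(3/4) = +0.866025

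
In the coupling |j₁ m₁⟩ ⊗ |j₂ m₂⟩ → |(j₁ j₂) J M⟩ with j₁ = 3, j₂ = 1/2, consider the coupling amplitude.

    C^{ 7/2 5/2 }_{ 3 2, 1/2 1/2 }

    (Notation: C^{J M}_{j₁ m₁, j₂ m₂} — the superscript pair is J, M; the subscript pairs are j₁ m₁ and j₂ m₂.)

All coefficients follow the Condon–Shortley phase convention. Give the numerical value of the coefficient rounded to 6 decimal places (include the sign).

j₁+j₂−J=0  J+j₁−j₂=6  J−j₁+j₂=1  j₁+j₂+J+1=8
(j₁±m₁, j₂±m₂, J±M) = (5,1,1,0,6,1)
P² = 86400/7
sum k=0..0:
  [0] +1/120 = 1/120
S = 1/120
C² = P²·S² = 6/7 ; C = +0.925820

+0.925820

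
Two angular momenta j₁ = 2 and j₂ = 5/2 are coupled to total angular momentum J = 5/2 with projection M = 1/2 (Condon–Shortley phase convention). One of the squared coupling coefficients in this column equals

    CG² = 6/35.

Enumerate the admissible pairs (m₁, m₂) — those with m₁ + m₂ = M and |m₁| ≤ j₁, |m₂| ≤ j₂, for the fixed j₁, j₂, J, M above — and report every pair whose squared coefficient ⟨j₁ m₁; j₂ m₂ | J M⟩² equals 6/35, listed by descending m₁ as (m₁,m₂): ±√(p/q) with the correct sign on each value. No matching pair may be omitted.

(-1,3/2): +√(6/35)

Admissible pairs with m₁+m₂ = M = 1/2: (-2,5/2), (-1,3/2), (0,1/2), (1,-1/2), (2,-3/2)
  (m₁,m₂)=(2,-3/2): CG² = 27/70, CG = +√(27/70)
  (m₁,m₂)=(1,-1/2): CG² = 0/1, CG = 0
  (m₁,m₂)=(0,1/2): CG² = 8/35, CG = −√(8/35)
  (m₁,m₂)=(-1,3/2): CG² = 6/35, CG = +√(6/35)   ← matches the target
  (m₁,m₂)=(-2,5/2): CG² = 3/14, CG = +√(3/14)
Pairs with CG² = 6/35: (-1,3/2): +√(6/35)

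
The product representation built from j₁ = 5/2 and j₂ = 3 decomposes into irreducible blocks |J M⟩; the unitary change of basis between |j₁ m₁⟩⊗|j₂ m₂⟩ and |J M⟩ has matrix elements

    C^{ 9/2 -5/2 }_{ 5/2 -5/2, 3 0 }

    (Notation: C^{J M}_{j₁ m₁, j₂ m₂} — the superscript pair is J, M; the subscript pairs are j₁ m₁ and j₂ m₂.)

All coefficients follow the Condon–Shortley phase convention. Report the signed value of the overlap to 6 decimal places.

−√(25/66) ≈ -0.615457

triangle: 1!*4!*5!/11! = 2880/39916800
(j±m)!: 0!*5!*3!*3!*2!*7! = 43545600
prefactor² = (2J+1)*Δ*N² = 345600/11
  k=1: −1/(1!*0!*4!*2!*0!*3!) = -1/288
Σ = -1/288  ⇒  CG² = 345600/11*(-1/288)² = 25/66
CG = −√(25/66) = -0.615457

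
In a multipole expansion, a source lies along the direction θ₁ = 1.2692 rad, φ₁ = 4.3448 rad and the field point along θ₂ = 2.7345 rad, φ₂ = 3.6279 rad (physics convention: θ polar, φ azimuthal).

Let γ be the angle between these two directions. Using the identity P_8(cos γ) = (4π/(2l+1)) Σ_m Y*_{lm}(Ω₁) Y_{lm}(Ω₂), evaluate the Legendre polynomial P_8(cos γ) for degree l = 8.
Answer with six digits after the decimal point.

Addition theorem: P_8(cos γ) = (4π/17) Σ_m Y*_{lm}(Ω₁) Y_{lm}(Ω₂), m = −8…8:
  term(m=-8) = +0.000095-0.000058i   from Y*(Ω₁)=-0.349042-0.071074i, Y(Ω₂)=-0.000228+0.000212i
  term(m=-7) = -0.000386+0.001221i   from Y*(Ω₁)=+0.238616-0.373531i, Y(Ω₂)=-0.002789+0.000750i
  term(m=-6) = -0.000623-0.001430i   from Y*(Ω₁)=+0.054735+0.074329i, Y(Ω₂)=-0.016472-0.003748i
  term(m=-5) = -0.020360-0.009658i   from Y*(Ω₁)=+0.310034-0.084853i, Y(Ω₂)=-0.053163-0.045701i
  term(m=-4) = +0.044868-0.012611i   from Y*(Ω₁)=-0.022223+0.220509i, Y(Ω₂)=-0.076913-0.195722i
  term(m=-3) = +0.054784-0.083635i   from Y*(Ω₁)=+0.203512+0.102873i, Y(Ω₂)=+0.048948-0.435702i
  term(m=-2) = +0.019825+0.143805i   from Y*(Ω₁)=-0.195592+0.176871i, Y(Ω₂)=+0.310001-0.454900i
  term(m=-1) = +0.025362+0.022105i   from Y*(Ω₁)=+0.065478+0.170032i, Y(Ω₂)=+0.163240-0.086297i
  term(m=+0) = +0.120791+0.000000i   from Y*(Ω₁)=-0.273375-0.000000i, Y(Ω₂)=-0.441850+0.000000i
  term(m=+1) = +0.025362-0.022105i   from Y*(Ω₁)=-0.065478+0.170032i, Y(Ω₂)=-0.163240-0.086297i
  term(m=+2) = +0.019825-0.143805i   from Y*(Ω₁)=-0.195592-0.176871i, Y(Ω₂)=+0.310001+0.454900i
  term(m=+3) = +0.054784+0.083635i   from Y*(Ω₁)=-0.203512+0.102873i, Y(Ω₂)=-0.048948-0.435702i
  term(m=+4) = +0.044868+0.012611i   from Y*(Ω₁)=-0.022223-0.220509i, Y(Ω₂)=-0.076913+0.195722i
  term(m=+5) = -0.020360+0.009658i   from Y*(Ω₁)=-0.310034-0.084853i, Y(Ω₂)=+0.053163-0.045701i
  term(m=+6) = -0.000623+0.001430i   from Y*(Ω₁)=+0.054735-0.074329i, Y(Ω₂)=-0.016472+0.003748i
  term(m=+7) = -0.000386-0.001221i   from Y*(Ω₁)=-0.238616-0.373531i, Y(Ω₂)=+0.002789+0.000750i
  term(m=+8) = +0.000095+0.000058i   from Y*(Ω₁)=-0.349042+0.071074i, Y(Ω₂)=-0.000228-0.000212i
Total Σ_m = +0.367918+0.000000i. Multiply by 0.739198: +0.271965+0.000000i. P_8(cos γ) = 0.271965

0.271965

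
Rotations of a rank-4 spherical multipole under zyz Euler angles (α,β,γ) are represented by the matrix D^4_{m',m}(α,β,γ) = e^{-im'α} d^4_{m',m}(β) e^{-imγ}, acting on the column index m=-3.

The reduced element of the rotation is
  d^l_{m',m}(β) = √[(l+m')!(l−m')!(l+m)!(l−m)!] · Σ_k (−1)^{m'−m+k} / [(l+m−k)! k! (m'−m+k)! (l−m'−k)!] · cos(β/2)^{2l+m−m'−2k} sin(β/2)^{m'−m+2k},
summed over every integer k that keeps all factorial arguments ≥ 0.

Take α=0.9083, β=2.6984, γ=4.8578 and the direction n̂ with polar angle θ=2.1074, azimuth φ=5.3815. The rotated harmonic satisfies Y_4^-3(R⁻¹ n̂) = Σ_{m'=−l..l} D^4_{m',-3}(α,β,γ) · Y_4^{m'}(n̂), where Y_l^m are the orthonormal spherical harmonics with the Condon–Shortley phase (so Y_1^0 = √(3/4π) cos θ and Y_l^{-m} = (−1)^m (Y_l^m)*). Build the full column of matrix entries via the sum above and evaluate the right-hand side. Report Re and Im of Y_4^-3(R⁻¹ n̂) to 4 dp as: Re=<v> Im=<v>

Need the full column D^4_{m',-3} for m'=−4..4 at α=0.9083, β=2.6984, γ=4.8578.
cos(β/2)=0.219787, sin(β/2)=0.975548
d^4_{-4,-3}: single k=1 term ⇒ +0.000068;  D = +0.000055-0.000041i
d^4_{-3,-3}: k∈[0..1] ⇒ +0.000005 -0.000751 = -0.000746;  D = -0.000015+0.000745i
d^4_{-2,-3}: k∈[0..1] ⇒ -0.000090 +0.005345 = +0.005255;  D = -0.004079-0.003312i
d^4_{-1,-3}: k∈[0..1] ⇒ +0.000851 -0.027959 = -0.027108;  D = +0.026417-0.006081i
d^4_{0,-3}: k∈[0..1] ⇒ -0.005634 +0.110998 = +0.105364;  D = -0.044519+0.095496i
d^4_{1,-3}: k∈[0..1] ⇒ +0.027959 -0.330496 = -0.302537;  D = -0.137572-0.269449i
d^4_{2,-3}: k∈[0..1] ⇒ -0.105302 +0.691523 = +0.586221;  D = +0.575624+0.110960i
d^4_{3,-3}: k∈[0..1] ⇒ +0.291470 -0.820330 = -0.528860;  D = -0.398341+0.347875i
d^4_{4,-3}: single k=0 term ⇒ -0.522742;  D = +0.028932+0.521941i
Y_4^{m'}(θ=2.1074,φ=5.3815) and Σ D·Y over m':
  (+0.0001-0.0000i)·(-0.2158-0.1083i)  (-0.0000+0.0007i)·(+0.3681-0.1718i)  (-0.0041-0.0033i)·(-0.0472+0.1994i)  (+0.0264-0.0061i)·(+0.1509+0.1909i)  (-0.0445+0.0955i)·(-0.2592+0.0000i)  (-0.1376-0.2694i)·(-0.1509+0.1909i)  (+0.5756+0.1110i)·(-0.0472-0.1994i)  (-0.3983+0.3479i)·(-0.3681-0.1718i)  (+0.0289+0.5219i)·(-0.2158+0.1083i)
Y_4^-3(R⁻¹ n̂) = +0.228385-0.295774i

Re=0.2284 Im=-0.2958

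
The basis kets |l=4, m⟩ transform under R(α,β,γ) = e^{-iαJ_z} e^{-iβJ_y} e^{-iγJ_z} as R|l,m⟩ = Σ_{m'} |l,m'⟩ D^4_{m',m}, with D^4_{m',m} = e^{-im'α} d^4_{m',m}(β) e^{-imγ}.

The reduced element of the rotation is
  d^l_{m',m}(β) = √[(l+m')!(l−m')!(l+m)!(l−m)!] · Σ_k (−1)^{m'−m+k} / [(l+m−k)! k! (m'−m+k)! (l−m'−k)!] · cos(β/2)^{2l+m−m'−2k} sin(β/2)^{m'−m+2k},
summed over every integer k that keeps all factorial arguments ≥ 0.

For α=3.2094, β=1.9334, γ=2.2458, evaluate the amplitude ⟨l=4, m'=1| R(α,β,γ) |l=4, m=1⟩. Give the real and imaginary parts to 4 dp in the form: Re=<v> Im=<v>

Re=0.0675 Im=0.0735

D^4_{1,1}(3.2094,1.9334,2.2458) = e^{-i·1·3.2094}·d^4_{1,1}(1.9334)·e^{-i·1·2.2458}. Compute d first:
c=cos(1.933400/2)=0.568019, s=sin(1.933400/2)=0.823016; N=√[120·6·120·6]=720.000000
Admissible k: 0..3 (factorial args all ≥0)
  k=0: (−1)^0·720.0000/(720)·0.5680^8·0.8230^0 = +0.010837
  k=1: (−1)^1·720.0000/(48)·0.5680^6·0.8230^2 = -0.341258
  k=2: (−1)^2·720.0000/(24)·0.5680^4·0.8230^4 = +1.432861
  k=3: (−1)^3·720.0000/(72)·0.5680^2·0.8230^6 = -1.002707
d^4_{1,1}(1.9334) = +0.010837 -0.341258 +1.432861 -1.002707 = +0.099733
D = (-0.997702+0.067755i)·(+0.099733)·(-0.624900-0.780705i) = +0.067455+0.073460i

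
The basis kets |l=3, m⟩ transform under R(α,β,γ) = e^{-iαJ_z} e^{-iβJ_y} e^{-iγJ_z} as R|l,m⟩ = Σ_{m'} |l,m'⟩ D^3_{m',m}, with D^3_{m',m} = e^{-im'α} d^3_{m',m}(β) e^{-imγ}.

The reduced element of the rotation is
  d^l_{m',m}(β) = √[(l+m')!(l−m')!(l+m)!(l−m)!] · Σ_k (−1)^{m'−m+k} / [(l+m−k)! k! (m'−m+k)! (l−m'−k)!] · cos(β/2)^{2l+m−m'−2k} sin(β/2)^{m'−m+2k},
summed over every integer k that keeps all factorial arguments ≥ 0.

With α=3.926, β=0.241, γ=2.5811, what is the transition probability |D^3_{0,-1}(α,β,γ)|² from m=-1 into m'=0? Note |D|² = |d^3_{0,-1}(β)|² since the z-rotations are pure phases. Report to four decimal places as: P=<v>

Split into d^3_{0,-1}(β=0.2410) × two z-phases.
Half-angle: c=0.992749, s=0.120209. N=√(6·6·2·24)=41.569219
k: max(0,(-1)−(0))=0 … min(3+(-1),3−(0))=2
  k=0: (−1)^1·41.5692/(12)·0.9927^5·0.1202^1 = -0.401534
  k=1: (−1)^2·41.5692/(4)·0.9927^3·0.1202^3 = +0.017662
  k=2: (−1)^3·41.5692/(12)·0.9927^1·0.1202^5 = -0.000086
d^3_{0,-1}(0.2410) = -0.401534 +0.017662 -0.000086 = -0.383959
|D^3_{0,-1}|² = |d^3_{0,-1}(β)|² = (-0.383959)² = 0.147424 (the z-rotation phases have unit modulus)

P=0.1474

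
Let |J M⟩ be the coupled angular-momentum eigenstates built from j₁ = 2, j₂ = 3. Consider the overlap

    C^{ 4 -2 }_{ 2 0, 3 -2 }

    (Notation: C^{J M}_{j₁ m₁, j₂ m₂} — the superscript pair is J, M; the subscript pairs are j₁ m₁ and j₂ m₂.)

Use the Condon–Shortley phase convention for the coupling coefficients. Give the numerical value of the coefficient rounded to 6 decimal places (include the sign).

+√(12/35) ≈ +0.585540

j₁+j₂−J=1  J+j₁−j₂=3  J−j₁+j₂=5  j₁+j₂+J+1=10
(j₁±m₁, j₂±m₂, J±M) = (2,2,1,5,2,6)
P² = 8640/7
sum k=0..1:
  [0] +1/48 = 1/48
  [1] −1/240 = -1/240
S = 1/60
C² = P²·S² = 12/35 ; C = +0.585540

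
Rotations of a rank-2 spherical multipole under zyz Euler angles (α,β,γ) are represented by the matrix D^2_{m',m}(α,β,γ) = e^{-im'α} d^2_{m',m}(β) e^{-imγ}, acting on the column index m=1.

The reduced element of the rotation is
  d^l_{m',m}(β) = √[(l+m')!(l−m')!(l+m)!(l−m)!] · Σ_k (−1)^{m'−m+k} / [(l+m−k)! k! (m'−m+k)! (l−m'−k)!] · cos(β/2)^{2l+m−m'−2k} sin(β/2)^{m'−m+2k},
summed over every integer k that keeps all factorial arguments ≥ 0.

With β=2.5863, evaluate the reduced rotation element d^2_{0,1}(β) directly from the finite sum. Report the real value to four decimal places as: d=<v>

d^2_{0,1}(β=2.5863) via the finite sum:
c=cos(2.586300/2)=0.274093, s=sin(2.586300/2)=0.961703; N=√[2·2·6·1]=4.898979
k: max(0,(1)−(0))=1 … min(2+(1),2−(0))=2
  k=1: (−1)^0·4.8990/(2)·0.2741^3·0.9617^1 = +0.048508
  k=2: (−1)^1·4.8990/(2)·0.2741^1·0.9617^3 = -0.597168
d^2_{0,1}(2.5863) = +0.048508 -0.597168 = -0.548660

d=-0.5487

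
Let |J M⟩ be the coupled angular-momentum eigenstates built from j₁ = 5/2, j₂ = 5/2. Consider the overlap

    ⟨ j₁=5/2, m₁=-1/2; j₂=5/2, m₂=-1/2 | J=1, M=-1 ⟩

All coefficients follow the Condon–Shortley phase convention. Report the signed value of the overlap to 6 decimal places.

+√(9/35) = +0.507093

triangle: 4!×1!×1!/7! = 24/5040
(j±m)!: 2!×3!×2!×3!×0!×2! = 288
prefactor² = (2J+1)×Δ×N² = 144/35
  k=2: +1/(2!×2!×1!×0!×0!×1!) = 1/4
Σ = 1/4  ⇒  CG² = 144/35×(1/4)² = 9/35
CG = +√(9/35) = +0.507093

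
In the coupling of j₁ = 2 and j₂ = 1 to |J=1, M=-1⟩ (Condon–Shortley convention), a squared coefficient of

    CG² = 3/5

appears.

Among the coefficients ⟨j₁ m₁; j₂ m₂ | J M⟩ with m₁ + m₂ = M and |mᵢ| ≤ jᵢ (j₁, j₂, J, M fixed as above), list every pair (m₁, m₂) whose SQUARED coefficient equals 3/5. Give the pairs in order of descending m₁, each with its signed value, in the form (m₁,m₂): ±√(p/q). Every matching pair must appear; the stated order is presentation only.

Admissible pairs with m₁+m₂ = M = -1: (-2,1), (-1,0), (0,-1)
  (m₁,m₂)=(0,-1): CG² = 1/10, CG = +√(1/10)
  (m₁,m₂)=(-1,0): CG² = 3/10, CG = −√(3/10)
  (m₁,m₂)=(-2,1): CG² = 3/5, CG = +√(3/5)   ← matches the target
Pairs with CG² = 3/5: (-2,1): +√(3/5)

(-2,1): +√(3/5)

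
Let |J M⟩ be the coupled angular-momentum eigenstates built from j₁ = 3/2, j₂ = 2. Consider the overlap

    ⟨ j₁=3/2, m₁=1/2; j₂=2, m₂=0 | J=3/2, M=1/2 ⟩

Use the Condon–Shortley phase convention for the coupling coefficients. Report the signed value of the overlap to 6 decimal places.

triangle: 2!×1!×2!/6! = 4/720
(j±m)!: 2!×1!×2!×2!×2!×1! = 16
prefactor² = (2J+1)×Δ×N² = 16/45
  k=0: +1/(0!×2!×1!×2!×0!×0!) = 1/4
  k=1: −1/(1!×1!×0!×1!×1!×1!) = -1
Σ = -3/4  ⇒  CG² = 16/45×(-3/4)² = 1/5
CG = −√(1/5) = -0.447214

−√(1/5) ≈ -0.447214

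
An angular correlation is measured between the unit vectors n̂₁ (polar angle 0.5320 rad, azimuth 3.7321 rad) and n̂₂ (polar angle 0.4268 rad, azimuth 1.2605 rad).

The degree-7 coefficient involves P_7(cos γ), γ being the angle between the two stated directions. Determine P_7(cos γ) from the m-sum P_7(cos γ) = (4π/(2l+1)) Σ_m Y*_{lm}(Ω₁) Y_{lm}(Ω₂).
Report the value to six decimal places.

0.312151

Addition theorem: P_7(cos γ) = (4π/15) Σ_m Y*_{lm}(Ω₁) Y_{lm}(Ω₂), m = −7…7:
  [-7]  conj(Y_{7,-7})(Ω₁) = (0.002364, 0.003617) ; Y_{7,-7}(Ω₂) = (-0.000859, -0.000589) ; Δ = (0.000000, -0.000004)
  [-6]  conj(Y_{7,-6})(Ω₁) = (-0.025285, -0.010734) ; Y_{7,-6}(Ω₂) = (0.002459, -0.008210) ; Δ = (-0.000150, 0.000181)
  [-5]  conj(Y_{7,-5})(Ω₁) = (0.104757, -0.020044) ; Y_{7,-5}(Ω₂) = (0.043580, -0.000842) ; Δ = (0.004548, -0.000962)
  [-4]  conj(Y_{7,-4})(Ω₁) = (-0.198190, 0.195890) ; Y_{7,-4}(Ω₂) = (0.049350, 0.144259) ; Δ = (-0.038040, -0.018924)
  [-3]  conj(Y_{7,-3})(Ω₁) = (0.094605, -0.464970) ; Y_{7,-3}(Ω₂) = (-0.292728, 0.217907) ; Δ = (0.073626, 0.156725)
  [-2]  conj(Y_{7,-2})(Ω₁) = (0.160590, 0.390921) ; Y_{7,-2}(Ω₂) = (-0.437597, -0.312796) ; Δ = (0.052005, -0.221298)
  [-1]  conj(Y_{7,-1})(Ω₁) = (0.054619, 0.036610) ; Y_{7,-1}(Ω₂) = (0.089373, -0.278720) ; Δ = (0.015085, -0.011951)
  [+0]  conj(Y_{7,0})(Ω₁) = (-0.444862, -0.000000) ; Y_{7,0}(Ω₂) = (-0.356183, 0.000000) ; Δ = (0.158452, 0.000000)
  [+1]  conj(Y_{7,1})(Ω₁) = (-0.054619, 0.036610) ; Y_{7,1}(Ω₂) = (-0.089373, -0.278720) ; Δ = (0.015085, 0.011951)
  [+2]  conj(Y_{7,2})(Ω₁) = (0.160590, -0.390921) ; Y_{7,2}(Ω₂) = (-0.437597, 0.312796) ; Δ = (0.052005, 0.221298)
  [+3]  conj(Y_{7,3})(Ω₁) = (-0.094605, -0.464970) ; Y_{7,3}(Ω₂) = (0.292728, 0.217907) ; Δ = (0.073626, -0.156725)
  [+4]  conj(Y_{7,4})(Ω₁) = (-0.198190, -0.195890) ; Y_{7,4}(Ω₂) = (0.049350, -0.144259) ; Δ = (-0.038040, 0.018924)
  [+5]  conj(Y_{7,5})(Ω₁) = (-0.104757, -0.020044) ; Y_{7,5}(Ω₂) = (-0.043580, -0.000842) ; Δ = (0.004548, 0.000962)
  [+6]  conj(Y_{7,6})(Ω₁) = (-0.025285, 0.010734) ; Y_{7,6}(Ω₂) = (0.002459, 0.008210) ; Δ = (-0.000150, -0.000181)
  [+7]  conj(Y_{7,7})(Ω₁) = (-0.002364, 0.003617) ; Y_{7,7}(Ω₂) = (0.000859, -0.000589) ; Δ = (0.000000, 0.000004)
Σ over m = (0.372603, 0.000000); ×(4π/15) → (0.312151, 0.000000). Real part: 0.312151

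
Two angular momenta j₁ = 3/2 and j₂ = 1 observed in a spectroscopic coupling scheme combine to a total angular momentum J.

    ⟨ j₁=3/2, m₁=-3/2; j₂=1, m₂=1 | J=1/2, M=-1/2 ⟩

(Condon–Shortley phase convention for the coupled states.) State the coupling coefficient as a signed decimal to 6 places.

j₁+j₂−J=2  J+j₁−j₂=1  J−j₁+j₂=0  j₁+j₂+J+1=4
(j₁±m₁, j₂±m₂, J±M) = (0,3,2,0,0,1)
P² = 2
sum k=2..2:
  [2] +1/2 = 1/2
S = 1/2
C² = P²·S² = 1/2 ; C = +0.707107

+0.707107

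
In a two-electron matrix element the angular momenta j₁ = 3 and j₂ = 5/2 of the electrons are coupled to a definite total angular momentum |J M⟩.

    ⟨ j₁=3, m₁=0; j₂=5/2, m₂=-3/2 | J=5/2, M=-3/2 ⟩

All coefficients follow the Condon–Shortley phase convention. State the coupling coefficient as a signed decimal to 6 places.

−√(7/30) ≈ -0.483046

√[6·3!3!2!/9! · 3!3!1!4!1!4!] = √(864/35)
  +(−1)^0/∏(0,3,3,1,0,1)! = 1/36  (running 1/36)
  +(−1)^1/∏(1,2,2,0,1,2)! = -1/8  (running -7/72)
⟨..|..⟩ = √(864/35)·(-7/72) = -0.483046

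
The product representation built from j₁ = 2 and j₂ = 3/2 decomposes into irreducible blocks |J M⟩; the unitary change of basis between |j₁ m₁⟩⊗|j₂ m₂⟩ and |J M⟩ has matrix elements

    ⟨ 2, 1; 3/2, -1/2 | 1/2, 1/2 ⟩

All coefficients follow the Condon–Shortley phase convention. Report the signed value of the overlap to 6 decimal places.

√[2·3!1!0!/5! · 3!1!1!2!1!0!] = √(6/5)
  +(−1)^1/∏(1,2,0,0,1,0)! = -1/2  (running -1/2)
⟨..|..⟩ = √(6/5)·(-1/2) = -0.547723

-0.547723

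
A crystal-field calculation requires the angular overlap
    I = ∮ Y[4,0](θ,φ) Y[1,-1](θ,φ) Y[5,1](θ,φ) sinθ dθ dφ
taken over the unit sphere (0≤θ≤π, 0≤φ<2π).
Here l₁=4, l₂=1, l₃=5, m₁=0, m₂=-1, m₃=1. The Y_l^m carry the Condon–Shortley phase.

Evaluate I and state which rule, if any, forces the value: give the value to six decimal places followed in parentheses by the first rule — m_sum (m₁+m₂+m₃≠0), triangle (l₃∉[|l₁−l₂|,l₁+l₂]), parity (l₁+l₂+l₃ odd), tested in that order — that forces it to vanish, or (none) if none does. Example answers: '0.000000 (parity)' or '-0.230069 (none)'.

-0.190188 (none)

Rules hold: Σm=0, L=10 even, 3≤5≤5.
N = 9·3·11 = 297
Δ = 0!·8!·2!/11! = 1/495
Racah Σ t=0..0: t=0:+1/576 = 1/576
⇒ 3j(4 1 5; 0 0 0)² = 5/99, sgn -1
Racah Σ t=0..0: t=0:+1/1152 = 1/1152
⇒ 3j(4 1 5; 0 -1 1)² = 1/33, sgn +1
4πI² = N·(3j₀)²·(3jₘ)² = 5/11
I = -1·√(0.454545/4π) = -0.19018827
No selection rule forces the value: the integral is nonzero (none).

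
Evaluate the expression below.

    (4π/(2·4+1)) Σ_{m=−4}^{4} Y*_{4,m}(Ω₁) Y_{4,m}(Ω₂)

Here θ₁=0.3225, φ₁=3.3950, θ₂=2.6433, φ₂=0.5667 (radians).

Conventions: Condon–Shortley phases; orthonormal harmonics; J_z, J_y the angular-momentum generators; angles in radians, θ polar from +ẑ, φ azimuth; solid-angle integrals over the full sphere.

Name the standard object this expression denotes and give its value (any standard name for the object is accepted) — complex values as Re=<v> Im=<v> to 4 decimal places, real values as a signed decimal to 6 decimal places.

This sum is the spherical-harmonic addition theorem: it equals the Legendre polynomial P_l(cos γ) of the angle γ between the two directions.
Summing Y*_{l m}(θ₁,φ₁)·Y_{l m}(θ₂,φ₂) over m ∈ [−4, 4]; prefactor 4π/(2·4+1) = 1.396263:
  m=-4: Y*=(0.002361, 0.003790)  Y=(-0.014803, -0.017718)  product (0.000032, -0.000098)
  m=-3: Y*=(-0.027389, -0.026044)  Y=(0.015476, 0.119021)  product (0.002676, -0.003663)
  m=-2: Y*=(0.155615, 0.086395)  Y=(0.142445, -0.304628)  product (0.048485, -0.035098)
  m=-1: Y*=(-0.453871, -0.117541)  Y=(-0.402330, 0.256011)  product (0.212697, -0.068906)
  m=+0: Y*=(0.458597, -0.000000)  Y=(0.072939, 0.000000)  product (0.033450, 0.000000)
  m=+1: Y*=(0.453871, -0.117541)  Y=(0.402330, 0.256011)  product (0.212697, 0.068906)
  m=+2: Y*=(0.155615, -0.086395)  Y=(0.142445, 0.304628)  product (0.048485, 0.035098)
  m=+3: Y*=(0.027389, -0.026044)  Y=(-0.015476, 0.119021)  product (0.002676, 0.003663)
  m=+4: Y*=(0.002361, -0.003790)  Y=(-0.014803, 0.017718)  product (0.000032, 0.000098)
Accumulated sum (0.561231, -0.000000); after 4π/(2l+1) scaling, (0.783626, -0.000000) ⇒ P_4 = 0.783626

Legendre polynomial (addition theorem), +0.783626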